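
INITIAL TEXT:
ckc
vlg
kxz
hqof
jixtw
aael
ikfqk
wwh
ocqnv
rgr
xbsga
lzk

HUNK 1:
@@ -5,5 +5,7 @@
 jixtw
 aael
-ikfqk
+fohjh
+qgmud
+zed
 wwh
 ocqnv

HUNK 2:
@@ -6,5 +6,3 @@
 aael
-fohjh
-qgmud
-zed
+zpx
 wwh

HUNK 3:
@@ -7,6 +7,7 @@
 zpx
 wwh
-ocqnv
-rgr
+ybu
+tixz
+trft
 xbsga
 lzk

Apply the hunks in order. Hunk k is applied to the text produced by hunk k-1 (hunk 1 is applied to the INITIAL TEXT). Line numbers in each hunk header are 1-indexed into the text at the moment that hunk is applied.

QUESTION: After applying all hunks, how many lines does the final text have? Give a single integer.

Answer: 13

Derivation:
Hunk 1: at line 5 remove [ikfqk] add [fohjh,qgmud,zed] -> 14 lines: ckc vlg kxz hqof jixtw aael fohjh qgmud zed wwh ocqnv rgr xbsga lzk
Hunk 2: at line 6 remove [fohjh,qgmud,zed] add [zpx] -> 12 lines: ckc vlg kxz hqof jixtw aael zpx wwh ocqnv rgr xbsga lzk
Hunk 3: at line 7 remove [ocqnv,rgr] add [ybu,tixz,trft] -> 13 lines: ckc vlg kxz hqof jixtw aael zpx wwh ybu tixz trft xbsga lzk
Final line count: 13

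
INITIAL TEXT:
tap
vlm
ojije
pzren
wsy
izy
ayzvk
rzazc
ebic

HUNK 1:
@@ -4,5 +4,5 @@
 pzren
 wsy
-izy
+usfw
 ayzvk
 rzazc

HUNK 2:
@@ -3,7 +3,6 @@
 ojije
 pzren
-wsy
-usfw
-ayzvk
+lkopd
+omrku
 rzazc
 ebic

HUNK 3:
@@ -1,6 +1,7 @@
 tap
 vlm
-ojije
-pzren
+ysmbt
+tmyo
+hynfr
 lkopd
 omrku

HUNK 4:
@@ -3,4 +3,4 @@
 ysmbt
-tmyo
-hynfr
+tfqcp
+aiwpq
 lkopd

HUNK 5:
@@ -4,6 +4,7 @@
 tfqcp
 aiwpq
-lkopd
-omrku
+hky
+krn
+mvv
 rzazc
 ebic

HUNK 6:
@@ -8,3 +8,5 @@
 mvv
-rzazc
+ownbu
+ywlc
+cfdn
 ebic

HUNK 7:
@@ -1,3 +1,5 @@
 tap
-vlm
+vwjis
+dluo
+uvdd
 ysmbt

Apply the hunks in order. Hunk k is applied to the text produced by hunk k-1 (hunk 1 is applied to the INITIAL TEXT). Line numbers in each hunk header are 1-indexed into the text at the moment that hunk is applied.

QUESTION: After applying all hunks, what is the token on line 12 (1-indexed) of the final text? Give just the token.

Answer: ywlc

Derivation:
Hunk 1: at line 4 remove [izy] add [usfw] -> 9 lines: tap vlm ojije pzren wsy usfw ayzvk rzazc ebic
Hunk 2: at line 3 remove [wsy,usfw,ayzvk] add [lkopd,omrku] -> 8 lines: tap vlm ojije pzren lkopd omrku rzazc ebic
Hunk 3: at line 1 remove [ojije,pzren] add [ysmbt,tmyo,hynfr] -> 9 lines: tap vlm ysmbt tmyo hynfr lkopd omrku rzazc ebic
Hunk 4: at line 3 remove [tmyo,hynfr] add [tfqcp,aiwpq] -> 9 lines: tap vlm ysmbt tfqcp aiwpq lkopd omrku rzazc ebic
Hunk 5: at line 4 remove [lkopd,omrku] add [hky,krn,mvv] -> 10 lines: tap vlm ysmbt tfqcp aiwpq hky krn mvv rzazc ebic
Hunk 6: at line 8 remove [rzazc] add [ownbu,ywlc,cfdn] -> 12 lines: tap vlm ysmbt tfqcp aiwpq hky krn mvv ownbu ywlc cfdn ebic
Hunk 7: at line 1 remove [vlm] add [vwjis,dluo,uvdd] -> 14 lines: tap vwjis dluo uvdd ysmbt tfqcp aiwpq hky krn mvv ownbu ywlc cfdn ebic
Final line 12: ywlc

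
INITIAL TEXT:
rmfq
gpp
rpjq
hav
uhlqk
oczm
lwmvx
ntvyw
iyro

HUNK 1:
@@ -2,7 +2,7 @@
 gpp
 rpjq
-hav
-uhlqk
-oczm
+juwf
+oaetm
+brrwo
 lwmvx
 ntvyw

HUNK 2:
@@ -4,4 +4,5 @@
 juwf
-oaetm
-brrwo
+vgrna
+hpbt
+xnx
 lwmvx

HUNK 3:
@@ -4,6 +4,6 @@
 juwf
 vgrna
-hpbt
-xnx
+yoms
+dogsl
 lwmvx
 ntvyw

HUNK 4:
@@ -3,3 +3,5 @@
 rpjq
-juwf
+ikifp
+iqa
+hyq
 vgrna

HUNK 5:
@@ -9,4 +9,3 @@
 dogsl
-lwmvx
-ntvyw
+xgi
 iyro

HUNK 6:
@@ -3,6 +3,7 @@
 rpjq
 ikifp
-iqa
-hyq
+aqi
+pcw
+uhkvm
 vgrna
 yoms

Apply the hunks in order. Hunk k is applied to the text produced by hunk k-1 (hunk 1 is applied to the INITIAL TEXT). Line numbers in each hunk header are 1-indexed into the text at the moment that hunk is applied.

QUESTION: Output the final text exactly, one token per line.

Hunk 1: at line 2 remove [hav,uhlqk,oczm] add [juwf,oaetm,brrwo] -> 9 lines: rmfq gpp rpjq juwf oaetm brrwo lwmvx ntvyw iyro
Hunk 2: at line 4 remove [oaetm,brrwo] add [vgrna,hpbt,xnx] -> 10 lines: rmfq gpp rpjq juwf vgrna hpbt xnx lwmvx ntvyw iyro
Hunk 3: at line 4 remove [hpbt,xnx] add [yoms,dogsl] -> 10 lines: rmfq gpp rpjq juwf vgrna yoms dogsl lwmvx ntvyw iyro
Hunk 4: at line 3 remove [juwf] add [ikifp,iqa,hyq] -> 12 lines: rmfq gpp rpjq ikifp iqa hyq vgrna yoms dogsl lwmvx ntvyw iyro
Hunk 5: at line 9 remove [lwmvx,ntvyw] add [xgi] -> 11 lines: rmfq gpp rpjq ikifp iqa hyq vgrna yoms dogsl xgi iyro
Hunk 6: at line 3 remove [iqa,hyq] add [aqi,pcw,uhkvm] -> 12 lines: rmfq gpp rpjq ikifp aqi pcw uhkvm vgrna yoms dogsl xgi iyro

Answer: rmfq
gpp
rpjq
ikifp
aqi
pcw
uhkvm
vgrna
yoms
dogsl
xgi
iyro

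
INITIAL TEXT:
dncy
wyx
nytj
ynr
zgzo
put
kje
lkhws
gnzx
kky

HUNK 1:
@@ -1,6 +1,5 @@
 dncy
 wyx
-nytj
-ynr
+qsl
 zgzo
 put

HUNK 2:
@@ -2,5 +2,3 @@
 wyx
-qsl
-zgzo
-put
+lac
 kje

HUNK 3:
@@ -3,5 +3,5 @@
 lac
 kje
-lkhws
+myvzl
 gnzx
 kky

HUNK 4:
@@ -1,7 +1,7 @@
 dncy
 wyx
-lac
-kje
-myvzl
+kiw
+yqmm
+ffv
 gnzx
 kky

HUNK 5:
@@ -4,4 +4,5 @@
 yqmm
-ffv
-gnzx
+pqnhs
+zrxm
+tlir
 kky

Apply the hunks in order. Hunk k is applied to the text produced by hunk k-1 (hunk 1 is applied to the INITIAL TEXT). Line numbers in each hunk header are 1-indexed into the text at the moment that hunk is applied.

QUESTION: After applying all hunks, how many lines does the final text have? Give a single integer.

Hunk 1: at line 1 remove [nytj,ynr] add [qsl] -> 9 lines: dncy wyx qsl zgzo put kje lkhws gnzx kky
Hunk 2: at line 2 remove [qsl,zgzo,put] add [lac] -> 7 lines: dncy wyx lac kje lkhws gnzx kky
Hunk 3: at line 3 remove [lkhws] add [myvzl] -> 7 lines: dncy wyx lac kje myvzl gnzx kky
Hunk 4: at line 1 remove [lac,kje,myvzl] add [kiw,yqmm,ffv] -> 7 lines: dncy wyx kiw yqmm ffv gnzx kky
Hunk 5: at line 4 remove [ffv,gnzx] add [pqnhs,zrxm,tlir] -> 8 lines: dncy wyx kiw yqmm pqnhs zrxm tlir kky
Final line count: 8

Answer: 8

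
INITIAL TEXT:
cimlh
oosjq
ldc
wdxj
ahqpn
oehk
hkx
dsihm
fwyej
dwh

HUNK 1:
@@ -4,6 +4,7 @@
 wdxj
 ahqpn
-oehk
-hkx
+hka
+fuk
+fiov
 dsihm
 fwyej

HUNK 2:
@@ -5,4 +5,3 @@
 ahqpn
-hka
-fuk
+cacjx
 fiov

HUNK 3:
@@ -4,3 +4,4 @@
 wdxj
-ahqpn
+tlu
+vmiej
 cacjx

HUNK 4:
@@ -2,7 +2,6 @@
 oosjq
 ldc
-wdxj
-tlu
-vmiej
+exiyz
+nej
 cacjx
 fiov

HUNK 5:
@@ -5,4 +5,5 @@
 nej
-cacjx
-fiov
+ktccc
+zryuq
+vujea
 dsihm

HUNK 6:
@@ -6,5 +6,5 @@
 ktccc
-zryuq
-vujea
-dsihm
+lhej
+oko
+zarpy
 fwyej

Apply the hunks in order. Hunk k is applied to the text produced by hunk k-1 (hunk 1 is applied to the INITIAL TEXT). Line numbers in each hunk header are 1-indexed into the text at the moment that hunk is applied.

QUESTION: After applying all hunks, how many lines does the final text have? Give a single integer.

Answer: 11

Derivation:
Hunk 1: at line 4 remove [oehk,hkx] add [hka,fuk,fiov] -> 11 lines: cimlh oosjq ldc wdxj ahqpn hka fuk fiov dsihm fwyej dwh
Hunk 2: at line 5 remove [hka,fuk] add [cacjx] -> 10 lines: cimlh oosjq ldc wdxj ahqpn cacjx fiov dsihm fwyej dwh
Hunk 3: at line 4 remove [ahqpn] add [tlu,vmiej] -> 11 lines: cimlh oosjq ldc wdxj tlu vmiej cacjx fiov dsihm fwyej dwh
Hunk 4: at line 2 remove [wdxj,tlu,vmiej] add [exiyz,nej] -> 10 lines: cimlh oosjq ldc exiyz nej cacjx fiov dsihm fwyej dwh
Hunk 5: at line 5 remove [cacjx,fiov] add [ktccc,zryuq,vujea] -> 11 lines: cimlh oosjq ldc exiyz nej ktccc zryuq vujea dsihm fwyej dwh
Hunk 6: at line 6 remove [zryuq,vujea,dsihm] add [lhej,oko,zarpy] -> 11 lines: cimlh oosjq ldc exiyz nej ktccc lhej oko zarpy fwyej dwh
Final line count: 11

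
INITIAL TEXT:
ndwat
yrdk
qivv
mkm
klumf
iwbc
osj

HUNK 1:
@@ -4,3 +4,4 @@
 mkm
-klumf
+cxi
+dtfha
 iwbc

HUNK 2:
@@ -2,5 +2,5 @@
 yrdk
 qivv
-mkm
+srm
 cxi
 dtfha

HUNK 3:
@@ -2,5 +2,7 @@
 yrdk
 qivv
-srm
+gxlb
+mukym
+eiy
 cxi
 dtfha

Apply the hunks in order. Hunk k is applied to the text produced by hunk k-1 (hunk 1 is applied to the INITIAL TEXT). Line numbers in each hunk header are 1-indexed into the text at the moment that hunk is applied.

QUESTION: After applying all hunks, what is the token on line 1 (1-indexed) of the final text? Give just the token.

Hunk 1: at line 4 remove [klumf] add [cxi,dtfha] -> 8 lines: ndwat yrdk qivv mkm cxi dtfha iwbc osj
Hunk 2: at line 2 remove [mkm] add [srm] -> 8 lines: ndwat yrdk qivv srm cxi dtfha iwbc osj
Hunk 3: at line 2 remove [srm] add [gxlb,mukym,eiy] -> 10 lines: ndwat yrdk qivv gxlb mukym eiy cxi dtfha iwbc osj
Final line 1: ndwat

Answer: ndwat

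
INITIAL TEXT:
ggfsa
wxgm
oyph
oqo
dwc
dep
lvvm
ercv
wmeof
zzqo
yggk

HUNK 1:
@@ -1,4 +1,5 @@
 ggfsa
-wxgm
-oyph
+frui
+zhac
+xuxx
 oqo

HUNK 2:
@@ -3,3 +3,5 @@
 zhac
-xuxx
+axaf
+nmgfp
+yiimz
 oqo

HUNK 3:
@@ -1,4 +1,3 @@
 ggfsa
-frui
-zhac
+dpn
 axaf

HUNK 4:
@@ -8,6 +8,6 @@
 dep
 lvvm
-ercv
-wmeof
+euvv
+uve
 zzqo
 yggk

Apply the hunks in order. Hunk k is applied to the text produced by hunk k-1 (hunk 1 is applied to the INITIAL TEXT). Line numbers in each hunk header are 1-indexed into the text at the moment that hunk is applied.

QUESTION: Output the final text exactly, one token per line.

Answer: ggfsa
dpn
axaf
nmgfp
yiimz
oqo
dwc
dep
lvvm
euvv
uve
zzqo
yggk

Derivation:
Hunk 1: at line 1 remove [wxgm,oyph] add [frui,zhac,xuxx] -> 12 lines: ggfsa frui zhac xuxx oqo dwc dep lvvm ercv wmeof zzqo yggk
Hunk 2: at line 3 remove [xuxx] add [axaf,nmgfp,yiimz] -> 14 lines: ggfsa frui zhac axaf nmgfp yiimz oqo dwc dep lvvm ercv wmeof zzqo yggk
Hunk 3: at line 1 remove [frui,zhac] add [dpn] -> 13 lines: ggfsa dpn axaf nmgfp yiimz oqo dwc dep lvvm ercv wmeof zzqo yggk
Hunk 4: at line 8 remove [ercv,wmeof] add [euvv,uve] -> 13 lines: ggfsa dpn axaf nmgfp yiimz oqo dwc dep lvvm euvv uve zzqo yggk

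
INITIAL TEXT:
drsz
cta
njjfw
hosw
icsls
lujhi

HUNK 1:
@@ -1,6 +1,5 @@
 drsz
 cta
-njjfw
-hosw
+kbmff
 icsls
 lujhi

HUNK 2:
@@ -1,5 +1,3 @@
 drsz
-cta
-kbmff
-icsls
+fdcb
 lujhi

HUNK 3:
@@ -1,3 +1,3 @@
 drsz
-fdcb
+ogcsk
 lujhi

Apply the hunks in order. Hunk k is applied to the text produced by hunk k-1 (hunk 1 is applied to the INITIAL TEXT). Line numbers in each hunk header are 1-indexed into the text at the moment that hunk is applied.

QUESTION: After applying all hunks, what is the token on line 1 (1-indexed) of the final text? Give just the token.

Answer: drsz

Derivation:
Hunk 1: at line 1 remove [njjfw,hosw] add [kbmff] -> 5 lines: drsz cta kbmff icsls lujhi
Hunk 2: at line 1 remove [cta,kbmff,icsls] add [fdcb] -> 3 lines: drsz fdcb lujhi
Hunk 3: at line 1 remove [fdcb] add [ogcsk] -> 3 lines: drsz ogcsk lujhi
Final line 1: drsz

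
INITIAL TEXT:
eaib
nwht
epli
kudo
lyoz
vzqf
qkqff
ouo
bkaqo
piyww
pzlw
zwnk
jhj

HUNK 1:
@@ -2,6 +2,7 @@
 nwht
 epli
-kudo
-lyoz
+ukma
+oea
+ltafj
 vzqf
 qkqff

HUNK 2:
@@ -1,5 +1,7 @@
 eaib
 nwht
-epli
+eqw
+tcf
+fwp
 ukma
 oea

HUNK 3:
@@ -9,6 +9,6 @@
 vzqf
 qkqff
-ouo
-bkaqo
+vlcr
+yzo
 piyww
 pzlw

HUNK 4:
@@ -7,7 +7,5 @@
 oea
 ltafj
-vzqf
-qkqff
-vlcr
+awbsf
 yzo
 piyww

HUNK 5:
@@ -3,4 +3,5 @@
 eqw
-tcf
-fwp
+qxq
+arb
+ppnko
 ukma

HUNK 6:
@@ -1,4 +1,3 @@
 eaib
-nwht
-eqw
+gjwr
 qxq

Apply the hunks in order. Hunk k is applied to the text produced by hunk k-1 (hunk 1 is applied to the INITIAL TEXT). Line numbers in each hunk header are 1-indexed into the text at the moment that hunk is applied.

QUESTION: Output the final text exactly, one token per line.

Answer: eaib
gjwr
qxq
arb
ppnko
ukma
oea
ltafj
awbsf
yzo
piyww
pzlw
zwnk
jhj

Derivation:
Hunk 1: at line 2 remove [kudo,lyoz] add [ukma,oea,ltafj] -> 14 lines: eaib nwht epli ukma oea ltafj vzqf qkqff ouo bkaqo piyww pzlw zwnk jhj
Hunk 2: at line 1 remove [epli] add [eqw,tcf,fwp] -> 16 lines: eaib nwht eqw tcf fwp ukma oea ltafj vzqf qkqff ouo bkaqo piyww pzlw zwnk jhj
Hunk 3: at line 9 remove [ouo,bkaqo] add [vlcr,yzo] -> 16 lines: eaib nwht eqw tcf fwp ukma oea ltafj vzqf qkqff vlcr yzo piyww pzlw zwnk jhj
Hunk 4: at line 7 remove [vzqf,qkqff,vlcr] add [awbsf] -> 14 lines: eaib nwht eqw tcf fwp ukma oea ltafj awbsf yzo piyww pzlw zwnk jhj
Hunk 5: at line 3 remove [tcf,fwp] add [qxq,arb,ppnko] -> 15 lines: eaib nwht eqw qxq arb ppnko ukma oea ltafj awbsf yzo piyww pzlw zwnk jhj
Hunk 6: at line 1 remove [nwht,eqw] add [gjwr] -> 14 lines: eaib gjwr qxq arb ppnko ukma oea ltafj awbsf yzo piyww pzlw zwnk jhj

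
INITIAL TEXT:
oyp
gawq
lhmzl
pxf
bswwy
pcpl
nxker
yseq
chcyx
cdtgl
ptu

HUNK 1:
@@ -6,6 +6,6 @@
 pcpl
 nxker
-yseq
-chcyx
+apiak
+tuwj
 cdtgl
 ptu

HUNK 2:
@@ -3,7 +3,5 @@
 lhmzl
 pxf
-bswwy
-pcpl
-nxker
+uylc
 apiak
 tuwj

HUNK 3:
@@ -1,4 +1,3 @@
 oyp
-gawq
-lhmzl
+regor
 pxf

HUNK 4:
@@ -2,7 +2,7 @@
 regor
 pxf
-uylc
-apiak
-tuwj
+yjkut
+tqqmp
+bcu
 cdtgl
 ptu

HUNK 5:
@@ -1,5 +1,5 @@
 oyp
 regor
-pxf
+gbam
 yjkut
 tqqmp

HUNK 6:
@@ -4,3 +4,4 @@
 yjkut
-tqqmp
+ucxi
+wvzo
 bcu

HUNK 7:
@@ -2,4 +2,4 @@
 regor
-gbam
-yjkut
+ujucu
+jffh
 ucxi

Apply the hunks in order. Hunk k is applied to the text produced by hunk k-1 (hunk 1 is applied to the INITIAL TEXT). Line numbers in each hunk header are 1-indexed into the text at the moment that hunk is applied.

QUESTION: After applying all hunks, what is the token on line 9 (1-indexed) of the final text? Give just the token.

Answer: ptu

Derivation:
Hunk 1: at line 6 remove [yseq,chcyx] add [apiak,tuwj] -> 11 lines: oyp gawq lhmzl pxf bswwy pcpl nxker apiak tuwj cdtgl ptu
Hunk 2: at line 3 remove [bswwy,pcpl,nxker] add [uylc] -> 9 lines: oyp gawq lhmzl pxf uylc apiak tuwj cdtgl ptu
Hunk 3: at line 1 remove [gawq,lhmzl] add [regor] -> 8 lines: oyp regor pxf uylc apiak tuwj cdtgl ptu
Hunk 4: at line 2 remove [uylc,apiak,tuwj] add [yjkut,tqqmp,bcu] -> 8 lines: oyp regor pxf yjkut tqqmp bcu cdtgl ptu
Hunk 5: at line 1 remove [pxf] add [gbam] -> 8 lines: oyp regor gbam yjkut tqqmp bcu cdtgl ptu
Hunk 6: at line 4 remove [tqqmp] add [ucxi,wvzo] -> 9 lines: oyp regor gbam yjkut ucxi wvzo bcu cdtgl ptu
Hunk 7: at line 2 remove [gbam,yjkut] add [ujucu,jffh] -> 9 lines: oyp regor ujucu jffh ucxi wvzo bcu cdtgl ptu
Final line 9: ptu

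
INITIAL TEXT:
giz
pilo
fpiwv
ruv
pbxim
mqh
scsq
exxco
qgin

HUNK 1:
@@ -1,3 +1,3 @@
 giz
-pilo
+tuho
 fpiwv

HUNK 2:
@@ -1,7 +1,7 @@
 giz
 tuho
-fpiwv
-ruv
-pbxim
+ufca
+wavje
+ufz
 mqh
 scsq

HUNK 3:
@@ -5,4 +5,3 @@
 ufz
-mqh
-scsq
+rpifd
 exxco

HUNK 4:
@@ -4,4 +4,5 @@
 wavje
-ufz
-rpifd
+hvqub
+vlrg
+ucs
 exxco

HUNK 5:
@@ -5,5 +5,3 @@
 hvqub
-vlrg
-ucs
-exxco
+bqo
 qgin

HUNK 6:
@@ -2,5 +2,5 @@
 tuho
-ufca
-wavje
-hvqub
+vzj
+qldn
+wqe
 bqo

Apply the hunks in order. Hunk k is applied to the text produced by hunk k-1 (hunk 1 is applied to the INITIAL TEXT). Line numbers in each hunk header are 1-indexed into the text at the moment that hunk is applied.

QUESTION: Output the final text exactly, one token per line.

Answer: giz
tuho
vzj
qldn
wqe
bqo
qgin

Derivation:
Hunk 1: at line 1 remove [pilo] add [tuho] -> 9 lines: giz tuho fpiwv ruv pbxim mqh scsq exxco qgin
Hunk 2: at line 1 remove [fpiwv,ruv,pbxim] add [ufca,wavje,ufz] -> 9 lines: giz tuho ufca wavje ufz mqh scsq exxco qgin
Hunk 3: at line 5 remove [mqh,scsq] add [rpifd] -> 8 lines: giz tuho ufca wavje ufz rpifd exxco qgin
Hunk 4: at line 4 remove [ufz,rpifd] add [hvqub,vlrg,ucs] -> 9 lines: giz tuho ufca wavje hvqub vlrg ucs exxco qgin
Hunk 5: at line 5 remove [vlrg,ucs,exxco] add [bqo] -> 7 lines: giz tuho ufca wavje hvqub bqo qgin
Hunk 6: at line 2 remove [ufca,wavje,hvqub] add [vzj,qldn,wqe] -> 7 lines: giz tuho vzj qldn wqe bqo qgin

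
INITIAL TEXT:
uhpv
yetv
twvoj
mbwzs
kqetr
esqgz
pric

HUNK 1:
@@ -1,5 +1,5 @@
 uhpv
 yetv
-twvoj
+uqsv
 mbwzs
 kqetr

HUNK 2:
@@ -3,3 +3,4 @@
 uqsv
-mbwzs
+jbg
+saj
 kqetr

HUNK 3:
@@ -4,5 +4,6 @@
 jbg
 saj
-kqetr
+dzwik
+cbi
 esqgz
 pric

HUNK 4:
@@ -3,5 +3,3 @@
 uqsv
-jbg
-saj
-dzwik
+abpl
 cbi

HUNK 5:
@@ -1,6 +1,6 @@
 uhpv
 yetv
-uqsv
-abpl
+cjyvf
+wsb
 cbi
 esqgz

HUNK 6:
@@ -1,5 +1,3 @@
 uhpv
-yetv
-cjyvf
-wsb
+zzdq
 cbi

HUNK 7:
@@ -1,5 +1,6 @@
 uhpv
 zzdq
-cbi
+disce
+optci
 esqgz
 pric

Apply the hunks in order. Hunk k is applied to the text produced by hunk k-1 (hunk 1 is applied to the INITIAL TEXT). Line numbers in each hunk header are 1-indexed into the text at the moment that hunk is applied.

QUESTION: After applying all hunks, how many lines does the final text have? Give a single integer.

Answer: 6

Derivation:
Hunk 1: at line 1 remove [twvoj] add [uqsv] -> 7 lines: uhpv yetv uqsv mbwzs kqetr esqgz pric
Hunk 2: at line 3 remove [mbwzs] add [jbg,saj] -> 8 lines: uhpv yetv uqsv jbg saj kqetr esqgz pric
Hunk 3: at line 4 remove [kqetr] add [dzwik,cbi] -> 9 lines: uhpv yetv uqsv jbg saj dzwik cbi esqgz pric
Hunk 4: at line 3 remove [jbg,saj,dzwik] add [abpl] -> 7 lines: uhpv yetv uqsv abpl cbi esqgz pric
Hunk 5: at line 1 remove [uqsv,abpl] add [cjyvf,wsb] -> 7 lines: uhpv yetv cjyvf wsb cbi esqgz pric
Hunk 6: at line 1 remove [yetv,cjyvf,wsb] add [zzdq] -> 5 lines: uhpv zzdq cbi esqgz pric
Hunk 7: at line 1 remove [cbi] add [disce,optci] -> 6 lines: uhpv zzdq disce optci esqgz pric
Final line count: 6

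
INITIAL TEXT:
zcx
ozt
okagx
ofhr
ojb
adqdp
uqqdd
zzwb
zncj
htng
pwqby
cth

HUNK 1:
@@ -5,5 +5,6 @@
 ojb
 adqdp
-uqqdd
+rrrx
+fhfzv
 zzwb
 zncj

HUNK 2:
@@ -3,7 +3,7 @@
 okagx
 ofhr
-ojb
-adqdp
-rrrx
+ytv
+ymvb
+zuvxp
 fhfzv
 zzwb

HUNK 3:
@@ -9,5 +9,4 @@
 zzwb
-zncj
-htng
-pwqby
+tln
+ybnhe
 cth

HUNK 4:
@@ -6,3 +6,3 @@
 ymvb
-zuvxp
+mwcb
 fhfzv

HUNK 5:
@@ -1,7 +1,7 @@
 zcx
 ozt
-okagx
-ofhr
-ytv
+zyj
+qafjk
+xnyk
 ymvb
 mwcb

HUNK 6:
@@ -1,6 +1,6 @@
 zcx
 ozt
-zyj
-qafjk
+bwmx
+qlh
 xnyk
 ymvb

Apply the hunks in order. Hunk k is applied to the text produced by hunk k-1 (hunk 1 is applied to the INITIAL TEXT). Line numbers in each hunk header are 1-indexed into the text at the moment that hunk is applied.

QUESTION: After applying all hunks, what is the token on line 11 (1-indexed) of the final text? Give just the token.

Answer: ybnhe

Derivation:
Hunk 1: at line 5 remove [uqqdd] add [rrrx,fhfzv] -> 13 lines: zcx ozt okagx ofhr ojb adqdp rrrx fhfzv zzwb zncj htng pwqby cth
Hunk 2: at line 3 remove [ojb,adqdp,rrrx] add [ytv,ymvb,zuvxp] -> 13 lines: zcx ozt okagx ofhr ytv ymvb zuvxp fhfzv zzwb zncj htng pwqby cth
Hunk 3: at line 9 remove [zncj,htng,pwqby] add [tln,ybnhe] -> 12 lines: zcx ozt okagx ofhr ytv ymvb zuvxp fhfzv zzwb tln ybnhe cth
Hunk 4: at line 6 remove [zuvxp] add [mwcb] -> 12 lines: zcx ozt okagx ofhr ytv ymvb mwcb fhfzv zzwb tln ybnhe cth
Hunk 5: at line 1 remove [okagx,ofhr,ytv] add [zyj,qafjk,xnyk] -> 12 lines: zcx ozt zyj qafjk xnyk ymvb mwcb fhfzv zzwb tln ybnhe cth
Hunk 6: at line 1 remove [zyj,qafjk] add [bwmx,qlh] -> 12 lines: zcx ozt bwmx qlh xnyk ymvb mwcb fhfzv zzwb tln ybnhe cth
Final line 11: ybnhe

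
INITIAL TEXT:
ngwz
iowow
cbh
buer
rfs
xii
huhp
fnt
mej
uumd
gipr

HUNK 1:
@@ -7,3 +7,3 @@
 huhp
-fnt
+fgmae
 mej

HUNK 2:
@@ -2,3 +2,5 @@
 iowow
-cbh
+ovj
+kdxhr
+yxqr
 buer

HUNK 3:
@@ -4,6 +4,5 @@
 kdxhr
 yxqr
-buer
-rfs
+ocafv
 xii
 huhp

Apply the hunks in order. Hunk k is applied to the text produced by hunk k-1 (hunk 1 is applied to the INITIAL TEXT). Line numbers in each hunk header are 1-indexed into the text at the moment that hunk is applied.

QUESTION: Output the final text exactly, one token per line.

Answer: ngwz
iowow
ovj
kdxhr
yxqr
ocafv
xii
huhp
fgmae
mej
uumd
gipr

Derivation:
Hunk 1: at line 7 remove [fnt] add [fgmae] -> 11 lines: ngwz iowow cbh buer rfs xii huhp fgmae mej uumd gipr
Hunk 2: at line 2 remove [cbh] add [ovj,kdxhr,yxqr] -> 13 lines: ngwz iowow ovj kdxhr yxqr buer rfs xii huhp fgmae mej uumd gipr
Hunk 3: at line 4 remove [buer,rfs] add [ocafv] -> 12 lines: ngwz iowow ovj kdxhr yxqr ocafv xii huhp fgmae mej uumd gipr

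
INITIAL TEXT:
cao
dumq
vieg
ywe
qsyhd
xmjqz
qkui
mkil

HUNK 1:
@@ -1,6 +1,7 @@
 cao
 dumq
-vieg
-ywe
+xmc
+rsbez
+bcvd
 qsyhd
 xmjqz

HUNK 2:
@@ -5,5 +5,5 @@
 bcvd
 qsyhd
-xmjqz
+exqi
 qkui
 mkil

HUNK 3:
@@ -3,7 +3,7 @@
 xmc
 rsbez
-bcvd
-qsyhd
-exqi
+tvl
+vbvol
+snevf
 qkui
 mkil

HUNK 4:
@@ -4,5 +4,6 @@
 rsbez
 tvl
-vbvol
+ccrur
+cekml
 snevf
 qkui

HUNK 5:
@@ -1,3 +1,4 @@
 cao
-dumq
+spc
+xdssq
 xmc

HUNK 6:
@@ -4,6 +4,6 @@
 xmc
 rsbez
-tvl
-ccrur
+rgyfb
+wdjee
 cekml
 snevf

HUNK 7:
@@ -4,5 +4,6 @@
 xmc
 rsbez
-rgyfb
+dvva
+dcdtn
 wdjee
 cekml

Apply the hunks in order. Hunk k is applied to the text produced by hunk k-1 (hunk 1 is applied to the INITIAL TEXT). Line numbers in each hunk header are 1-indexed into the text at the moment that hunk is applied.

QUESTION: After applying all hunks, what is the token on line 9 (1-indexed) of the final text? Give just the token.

Hunk 1: at line 1 remove [vieg,ywe] add [xmc,rsbez,bcvd] -> 9 lines: cao dumq xmc rsbez bcvd qsyhd xmjqz qkui mkil
Hunk 2: at line 5 remove [xmjqz] add [exqi] -> 9 lines: cao dumq xmc rsbez bcvd qsyhd exqi qkui mkil
Hunk 3: at line 3 remove [bcvd,qsyhd,exqi] add [tvl,vbvol,snevf] -> 9 lines: cao dumq xmc rsbez tvl vbvol snevf qkui mkil
Hunk 4: at line 4 remove [vbvol] add [ccrur,cekml] -> 10 lines: cao dumq xmc rsbez tvl ccrur cekml snevf qkui mkil
Hunk 5: at line 1 remove [dumq] add [spc,xdssq] -> 11 lines: cao spc xdssq xmc rsbez tvl ccrur cekml snevf qkui mkil
Hunk 6: at line 4 remove [tvl,ccrur] add [rgyfb,wdjee] -> 11 lines: cao spc xdssq xmc rsbez rgyfb wdjee cekml snevf qkui mkil
Hunk 7: at line 4 remove [rgyfb] add [dvva,dcdtn] -> 12 lines: cao spc xdssq xmc rsbez dvva dcdtn wdjee cekml snevf qkui mkil
Final line 9: cekml

Answer: cekml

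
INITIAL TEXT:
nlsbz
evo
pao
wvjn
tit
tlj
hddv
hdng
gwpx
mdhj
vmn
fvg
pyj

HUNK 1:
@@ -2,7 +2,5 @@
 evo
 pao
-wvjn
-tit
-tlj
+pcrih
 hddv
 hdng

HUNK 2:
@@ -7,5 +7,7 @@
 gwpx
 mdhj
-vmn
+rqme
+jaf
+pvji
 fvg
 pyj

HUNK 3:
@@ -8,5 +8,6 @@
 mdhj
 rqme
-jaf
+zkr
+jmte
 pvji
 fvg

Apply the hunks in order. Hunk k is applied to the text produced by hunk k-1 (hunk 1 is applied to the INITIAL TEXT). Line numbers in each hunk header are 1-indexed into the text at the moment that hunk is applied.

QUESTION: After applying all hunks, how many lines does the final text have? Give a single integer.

Hunk 1: at line 2 remove [wvjn,tit,tlj] add [pcrih] -> 11 lines: nlsbz evo pao pcrih hddv hdng gwpx mdhj vmn fvg pyj
Hunk 2: at line 7 remove [vmn] add [rqme,jaf,pvji] -> 13 lines: nlsbz evo pao pcrih hddv hdng gwpx mdhj rqme jaf pvji fvg pyj
Hunk 3: at line 8 remove [jaf] add [zkr,jmte] -> 14 lines: nlsbz evo pao pcrih hddv hdng gwpx mdhj rqme zkr jmte pvji fvg pyj
Final line count: 14

Answer: 14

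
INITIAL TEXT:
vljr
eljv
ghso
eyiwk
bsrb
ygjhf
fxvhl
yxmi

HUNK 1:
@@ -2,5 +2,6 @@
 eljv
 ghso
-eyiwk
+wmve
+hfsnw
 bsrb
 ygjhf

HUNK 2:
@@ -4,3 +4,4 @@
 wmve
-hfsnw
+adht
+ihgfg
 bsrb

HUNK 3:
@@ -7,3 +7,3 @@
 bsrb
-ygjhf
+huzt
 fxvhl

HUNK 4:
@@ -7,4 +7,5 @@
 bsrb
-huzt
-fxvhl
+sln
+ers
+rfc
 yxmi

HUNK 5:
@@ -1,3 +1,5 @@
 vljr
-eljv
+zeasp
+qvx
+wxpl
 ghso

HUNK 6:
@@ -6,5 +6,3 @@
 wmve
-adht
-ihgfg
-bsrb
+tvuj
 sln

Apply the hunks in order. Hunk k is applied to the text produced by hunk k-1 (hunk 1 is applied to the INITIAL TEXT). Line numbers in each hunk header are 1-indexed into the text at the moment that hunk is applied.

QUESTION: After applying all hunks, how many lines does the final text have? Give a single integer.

Hunk 1: at line 2 remove [eyiwk] add [wmve,hfsnw] -> 9 lines: vljr eljv ghso wmve hfsnw bsrb ygjhf fxvhl yxmi
Hunk 2: at line 4 remove [hfsnw] add [adht,ihgfg] -> 10 lines: vljr eljv ghso wmve adht ihgfg bsrb ygjhf fxvhl yxmi
Hunk 3: at line 7 remove [ygjhf] add [huzt] -> 10 lines: vljr eljv ghso wmve adht ihgfg bsrb huzt fxvhl yxmi
Hunk 4: at line 7 remove [huzt,fxvhl] add [sln,ers,rfc] -> 11 lines: vljr eljv ghso wmve adht ihgfg bsrb sln ers rfc yxmi
Hunk 5: at line 1 remove [eljv] add [zeasp,qvx,wxpl] -> 13 lines: vljr zeasp qvx wxpl ghso wmve adht ihgfg bsrb sln ers rfc yxmi
Hunk 6: at line 6 remove [adht,ihgfg,bsrb] add [tvuj] -> 11 lines: vljr zeasp qvx wxpl ghso wmve tvuj sln ers rfc yxmi
Final line count: 11

Answer: 11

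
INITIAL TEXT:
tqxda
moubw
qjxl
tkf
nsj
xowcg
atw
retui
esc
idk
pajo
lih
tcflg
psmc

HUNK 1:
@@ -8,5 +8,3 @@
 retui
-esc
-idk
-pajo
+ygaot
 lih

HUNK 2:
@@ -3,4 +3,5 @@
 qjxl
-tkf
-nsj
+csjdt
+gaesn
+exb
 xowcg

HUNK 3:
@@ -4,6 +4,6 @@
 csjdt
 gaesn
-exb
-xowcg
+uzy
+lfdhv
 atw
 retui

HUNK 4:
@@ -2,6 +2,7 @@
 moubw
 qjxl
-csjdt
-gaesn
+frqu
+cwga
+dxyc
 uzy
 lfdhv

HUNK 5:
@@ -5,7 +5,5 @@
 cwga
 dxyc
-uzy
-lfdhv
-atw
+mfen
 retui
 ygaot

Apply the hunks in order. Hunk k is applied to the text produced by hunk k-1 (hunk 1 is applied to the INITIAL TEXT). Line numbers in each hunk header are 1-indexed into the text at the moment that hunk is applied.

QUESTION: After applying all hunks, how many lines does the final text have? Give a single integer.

Hunk 1: at line 8 remove [esc,idk,pajo] add [ygaot] -> 12 lines: tqxda moubw qjxl tkf nsj xowcg atw retui ygaot lih tcflg psmc
Hunk 2: at line 3 remove [tkf,nsj] add [csjdt,gaesn,exb] -> 13 lines: tqxda moubw qjxl csjdt gaesn exb xowcg atw retui ygaot lih tcflg psmc
Hunk 3: at line 4 remove [exb,xowcg] add [uzy,lfdhv] -> 13 lines: tqxda moubw qjxl csjdt gaesn uzy lfdhv atw retui ygaot lih tcflg psmc
Hunk 4: at line 2 remove [csjdt,gaesn] add [frqu,cwga,dxyc] -> 14 lines: tqxda moubw qjxl frqu cwga dxyc uzy lfdhv atw retui ygaot lih tcflg psmc
Hunk 5: at line 5 remove [uzy,lfdhv,atw] add [mfen] -> 12 lines: tqxda moubw qjxl frqu cwga dxyc mfen retui ygaot lih tcflg psmc
Final line count: 12

Answer: 12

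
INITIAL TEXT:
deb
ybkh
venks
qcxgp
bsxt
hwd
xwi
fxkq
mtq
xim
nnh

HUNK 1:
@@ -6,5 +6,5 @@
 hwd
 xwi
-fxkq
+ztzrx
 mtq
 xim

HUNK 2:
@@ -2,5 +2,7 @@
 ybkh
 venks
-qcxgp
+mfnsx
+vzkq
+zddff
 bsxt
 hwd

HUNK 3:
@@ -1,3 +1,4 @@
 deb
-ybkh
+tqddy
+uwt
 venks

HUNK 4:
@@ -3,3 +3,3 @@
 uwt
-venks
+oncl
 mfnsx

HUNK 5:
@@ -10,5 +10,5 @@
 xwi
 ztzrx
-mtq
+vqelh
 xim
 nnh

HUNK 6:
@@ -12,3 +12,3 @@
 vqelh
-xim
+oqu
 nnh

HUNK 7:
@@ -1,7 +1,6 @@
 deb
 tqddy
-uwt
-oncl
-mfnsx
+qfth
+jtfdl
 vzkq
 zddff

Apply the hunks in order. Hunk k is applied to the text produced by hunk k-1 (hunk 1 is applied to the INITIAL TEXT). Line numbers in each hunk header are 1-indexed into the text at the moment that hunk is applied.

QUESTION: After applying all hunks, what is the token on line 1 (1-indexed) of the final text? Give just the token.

Answer: deb

Derivation:
Hunk 1: at line 6 remove [fxkq] add [ztzrx] -> 11 lines: deb ybkh venks qcxgp bsxt hwd xwi ztzrx mtq xim nnh
Hunk 2: at line 2 remove [qcxgp] add [mfnsx,vzkq,zddff] -> 13 lines: deb ybkh venks mfnsx vzkq zddff bsxt hwd xwi ztzrx mtq xim nnh
Hunk 3: at line 1 remove [ybkh] add [tqddy,uwt] -> 14 lines: deb tqddy uwt venks mfnsx vzkq zddff bsxt hwd xwi ztzrx mtq xim nnh
Hunk 4: at line 3 remove [venks] add [oncl] -> 14 lines: deb tqddy uwt oncl mfnsx vzkq zddff bsxt hwd xwi ztzrx mtq xim nnh
Hunk 5: at line 10 remove [mtq] add [vqelh] -> 14 lines: deb tqddy uwt oncl mfnsx vzkq zddff bsxt hwd xwi ztzrx vqelh xim nnh
Hunk 6: at line 12 remove [xim] add [oqu] -> 14 lines: deb tqddy uwt oncl mfnsx vzkq zddff bsxt hwd xwi ztzrx vqelh oqu nnh
Hunk 7: at line 1 remove [uwt,oncl,mfnsx] add [qfth,jtfdl] -> 13 lines: deb tqddy qfth jtfdl vzkq zddff bsxt hwd xwi ztzrx vqelh oqu nnh
Final line 1: deb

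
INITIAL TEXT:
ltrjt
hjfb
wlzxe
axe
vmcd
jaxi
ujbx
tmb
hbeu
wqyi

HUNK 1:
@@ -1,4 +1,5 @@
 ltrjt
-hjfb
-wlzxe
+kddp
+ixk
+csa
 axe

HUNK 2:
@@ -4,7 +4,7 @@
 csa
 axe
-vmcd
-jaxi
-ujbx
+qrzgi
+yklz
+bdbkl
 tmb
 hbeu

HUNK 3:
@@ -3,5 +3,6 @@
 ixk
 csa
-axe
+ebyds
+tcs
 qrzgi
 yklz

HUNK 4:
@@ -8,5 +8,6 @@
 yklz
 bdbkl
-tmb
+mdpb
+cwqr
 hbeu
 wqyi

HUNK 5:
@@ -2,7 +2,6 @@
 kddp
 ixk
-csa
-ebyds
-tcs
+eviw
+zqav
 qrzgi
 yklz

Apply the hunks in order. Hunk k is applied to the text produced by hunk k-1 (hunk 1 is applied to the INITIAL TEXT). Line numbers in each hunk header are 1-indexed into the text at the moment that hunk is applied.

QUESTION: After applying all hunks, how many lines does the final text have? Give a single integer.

Hunk 1: at line 1 remove [hjfb,wlzxe] add [kddp,ixk,csa] -> 11 lines: ltrjt kddp ixk csa axe vmcd jaxi ujbx tmb hbeu wqyi
Hunk 2: at line 4 remove [vmcd,jaxi,ujbx] add [qrzgi,yklz,bdbkl] -> 11 lines: ltrjt kddp ixk csa axe qrzgi yklz bdbkl tmb hbeu wqyi
Hunk 3: at line 3 remove [axe] add [ebyds,tcs] -> 12 lines: ltrjt kddp ixk csa ebyds tcs qrzgi yklz bdbkl tmb hbeu wqyi
Hunk 4: at line 8 remove [tmb] add [mdpb,cwqr] -> 13 lines: ltrjt kddp ixk csa ebyds tcs qrzgi yklz bdbkl mdpb cwqr hbeu wqyi
Hunk 5: at line 2 remove [csa,ebyds,tcs] add [eviw,zqav] -> 12 lines: ltrjt kddp ixk eviw zqav qrzgi yklz bdbkl mdpb cwqr hbeu wqyi
Final line count: 12

Answer: 12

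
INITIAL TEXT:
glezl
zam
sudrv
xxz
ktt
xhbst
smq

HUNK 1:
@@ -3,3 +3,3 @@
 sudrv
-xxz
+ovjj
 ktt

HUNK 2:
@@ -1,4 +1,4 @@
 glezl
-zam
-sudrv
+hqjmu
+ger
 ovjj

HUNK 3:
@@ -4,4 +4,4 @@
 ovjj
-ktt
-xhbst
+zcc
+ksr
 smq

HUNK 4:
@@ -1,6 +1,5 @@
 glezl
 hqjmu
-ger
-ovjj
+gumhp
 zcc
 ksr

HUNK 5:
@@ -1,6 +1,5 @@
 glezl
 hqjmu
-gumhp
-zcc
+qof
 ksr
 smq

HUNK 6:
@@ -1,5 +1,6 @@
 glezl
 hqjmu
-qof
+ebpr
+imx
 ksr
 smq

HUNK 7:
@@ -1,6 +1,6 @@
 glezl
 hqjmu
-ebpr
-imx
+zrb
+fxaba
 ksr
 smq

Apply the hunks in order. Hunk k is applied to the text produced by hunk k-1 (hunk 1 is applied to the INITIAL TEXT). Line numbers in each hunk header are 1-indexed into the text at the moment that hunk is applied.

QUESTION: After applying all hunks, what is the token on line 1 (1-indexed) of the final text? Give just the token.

Answer: glezl

Derivation:
Hunk 1: at line 3 remove [xxz] add [ovjj] -> 7 lines: glezl zam sudrv ovjj ktt xhbst smq
Hunk 2: at line 1 remove [zam,sudrv] add [hqjmu,ger] -> 7 lines: glezl hqjmu ger ovjj ktt xhbst smq
Hunk 3: at line 4 remove [ktt,xhbst] add [zcc,ksr] -> 7 lines: glezl hqjmu ger ovjj zcc ksr smq
Hunk 4: at line 1 remove [ger,ovjj] add [gumhp] -> 6 lines: glezl hqjmu gumhp zcc ksr smq
Hunk 5: at line 1 remove [gumhp,zcc] add [qof] -> 5 lines: glezl hqjmu qof ksr smq
Hunk 6: at line 1 remove [qof] add [ebpr,imx] -> 6 lines: glezl hqjmu ebpr imx ksr smq
Hunk 7: at line 1 remove [ebpr,imx] add [zrb,fxaba] -> 6 lines: glezl hqjmu zrb fxaba ksr smq
Final line 1: glezl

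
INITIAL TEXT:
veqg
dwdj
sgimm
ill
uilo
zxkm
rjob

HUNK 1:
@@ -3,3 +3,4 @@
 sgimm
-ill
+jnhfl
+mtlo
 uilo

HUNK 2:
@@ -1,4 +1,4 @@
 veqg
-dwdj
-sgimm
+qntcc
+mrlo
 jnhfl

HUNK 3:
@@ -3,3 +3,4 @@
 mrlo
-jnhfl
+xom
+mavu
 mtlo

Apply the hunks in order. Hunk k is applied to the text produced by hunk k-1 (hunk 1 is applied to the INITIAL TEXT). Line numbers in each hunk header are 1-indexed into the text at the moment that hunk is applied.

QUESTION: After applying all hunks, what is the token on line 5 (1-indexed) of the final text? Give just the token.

Answer: mavu

Derivation:
Hunk 1: at line 3 remove [ill] add [jnhfl,mtlo] -> 8 lines: veqg dwdj sgimm jnhfl mtlo uilo zxkm rjob
Hunk 2: at line 1 remove [dwdj,sgimm] add [qntcc,mrlo] -> 8 lines: veqg qntcc mrlo jnhfl mtlo uilo zxkm rjob
Hunk 3: at line 3 remove [jnhfl] add [xom,mavu] -> 9 lines: veqg qntcc mrlo xom mavu mtlo uilo zxkm rjob
Final line 5: mavu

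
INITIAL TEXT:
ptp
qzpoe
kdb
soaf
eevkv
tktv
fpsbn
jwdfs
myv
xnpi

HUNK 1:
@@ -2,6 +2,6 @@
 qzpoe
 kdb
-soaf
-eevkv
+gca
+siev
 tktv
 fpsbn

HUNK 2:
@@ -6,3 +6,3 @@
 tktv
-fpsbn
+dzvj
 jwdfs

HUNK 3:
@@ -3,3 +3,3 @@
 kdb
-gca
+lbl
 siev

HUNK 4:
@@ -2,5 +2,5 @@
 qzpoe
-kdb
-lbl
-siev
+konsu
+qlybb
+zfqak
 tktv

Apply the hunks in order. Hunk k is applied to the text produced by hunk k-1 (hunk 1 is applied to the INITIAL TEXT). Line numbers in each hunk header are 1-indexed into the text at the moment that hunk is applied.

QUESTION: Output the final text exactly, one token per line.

Hunk 1: at line 2 remove [soaf,eevkv] add [gca,siev] -> 10 lines: ptp qzpoe kdb gca siev tktv fpsbn jwdfs myv xnpi
Hunk 2: at line 6 remove [fpsbn] add [dzvj] -> 10 lines: ptp qzpoe kdb gca siev tktv dzvj jwdfs myv xnpi
Hunk 3: at line 3 remove [gca] add [lbl] -> 10 lines: ptp qzpoe kdb lbl siev tktv dzvj jwdfs myv xnpi
Hunk 4: at line 2 remove [kdb,lbl,siev] add [konsu,qlybb,zfqak] -> 10 lines: ptp qzpoe konsu qlybb zfqak tktv dzvj jwdfs myv xnpi

Answer: ptp
qzpoe
konsu
qlybb
zfqak
tktv
dzvj
jwdfs
myv
xnpi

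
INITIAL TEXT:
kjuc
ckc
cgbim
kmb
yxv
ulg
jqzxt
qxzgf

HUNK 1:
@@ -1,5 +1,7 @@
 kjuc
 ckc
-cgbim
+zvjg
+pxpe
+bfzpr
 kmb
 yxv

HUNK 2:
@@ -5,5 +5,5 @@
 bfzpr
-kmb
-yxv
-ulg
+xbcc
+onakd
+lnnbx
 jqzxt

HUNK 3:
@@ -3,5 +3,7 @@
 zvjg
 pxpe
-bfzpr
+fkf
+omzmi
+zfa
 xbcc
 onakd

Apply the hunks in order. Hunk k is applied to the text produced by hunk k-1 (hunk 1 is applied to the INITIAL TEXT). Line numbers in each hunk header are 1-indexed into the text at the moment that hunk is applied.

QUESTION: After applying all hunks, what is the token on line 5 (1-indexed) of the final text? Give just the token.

Hunk 1: at line 1 remove [cgbim] add [zvjg,pxpe,bfzpr] -> 10 lines: kjuc ckc zvjg pxpe bfzpr kmb yxv ulg jqzxt qxzgf
Hunk 2: at line 5 remove [kmb,yxv,ulg] add [xbcc,onakd,lnnbx] -> 10 lines: kjuc ckc zvjg pxpe bfzpr xbcc onakd lnnbx jqzxt qxzgf
Hunk 3: at line 3 remove [bfzpr] add [fkf,omzmi,zfa] -> 12 lines: kjuc ckc zvjg pxpe fkf omzmi zfa xbcc onakd lnnbx jqzxt qxzgf
Final line 5: fkf

Answer: fkf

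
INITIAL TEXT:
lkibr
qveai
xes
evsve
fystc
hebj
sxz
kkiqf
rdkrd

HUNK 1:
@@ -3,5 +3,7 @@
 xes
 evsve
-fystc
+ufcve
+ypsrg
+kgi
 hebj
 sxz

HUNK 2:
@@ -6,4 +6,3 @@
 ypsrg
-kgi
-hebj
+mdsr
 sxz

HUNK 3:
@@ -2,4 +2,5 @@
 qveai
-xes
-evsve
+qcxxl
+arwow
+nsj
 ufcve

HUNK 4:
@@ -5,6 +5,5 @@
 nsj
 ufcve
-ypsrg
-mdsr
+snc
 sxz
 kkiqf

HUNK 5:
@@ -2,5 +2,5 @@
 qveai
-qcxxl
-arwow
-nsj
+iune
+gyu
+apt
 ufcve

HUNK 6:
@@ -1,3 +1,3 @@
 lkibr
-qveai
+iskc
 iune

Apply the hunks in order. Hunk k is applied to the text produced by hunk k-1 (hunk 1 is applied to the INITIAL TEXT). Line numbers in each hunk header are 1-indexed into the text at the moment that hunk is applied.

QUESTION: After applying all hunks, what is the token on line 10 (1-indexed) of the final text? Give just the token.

Hunk 1: at line 3 remove [fystc] add [ufcve,ypsrg,kgi] -> 11 lines: lkibr qveai xes evsve ufcve ypsrg kgi hebj sxz kkiqf rdkrd
Hunk 2: at line 6 remove [kgi,hebj] add [mdsr] -> 10 lines: lkibr qveai xes evsve ufcve ypsrg mdsr sxz kkiqf rdkrd
Hunk 3: at line 2 remove [xes,evsve] add [qcxxl,arwow,nsj] -> 11 lines: lkibr qveai qcxxl arwow nsj ufcve ypsrg mdsr sxz kkiqf rdkrd
Hunk 4: at line 5 remove [ypsrg,mdsr] add [snc] -> 10 lines: lkibr qveai qcxxl arwow nsj ufcve snc sxz kkiqf rdkrd
Hunk 5: at line 2 remove [qcxxl,arwow,nsj] add [iune,gyu,apt] -> 10 lines: lkibr qveai iune gyu apt ufcve snc sxz kkiqf rdkrd
Hunk 6: at line 1 remove [qveai] add [iskc] -> 10 lines: lkibr iskc iune gyu apt ufcve snc sxz kkiqf rdkrd
Final line 10: rdkrd

Answer: rdkrd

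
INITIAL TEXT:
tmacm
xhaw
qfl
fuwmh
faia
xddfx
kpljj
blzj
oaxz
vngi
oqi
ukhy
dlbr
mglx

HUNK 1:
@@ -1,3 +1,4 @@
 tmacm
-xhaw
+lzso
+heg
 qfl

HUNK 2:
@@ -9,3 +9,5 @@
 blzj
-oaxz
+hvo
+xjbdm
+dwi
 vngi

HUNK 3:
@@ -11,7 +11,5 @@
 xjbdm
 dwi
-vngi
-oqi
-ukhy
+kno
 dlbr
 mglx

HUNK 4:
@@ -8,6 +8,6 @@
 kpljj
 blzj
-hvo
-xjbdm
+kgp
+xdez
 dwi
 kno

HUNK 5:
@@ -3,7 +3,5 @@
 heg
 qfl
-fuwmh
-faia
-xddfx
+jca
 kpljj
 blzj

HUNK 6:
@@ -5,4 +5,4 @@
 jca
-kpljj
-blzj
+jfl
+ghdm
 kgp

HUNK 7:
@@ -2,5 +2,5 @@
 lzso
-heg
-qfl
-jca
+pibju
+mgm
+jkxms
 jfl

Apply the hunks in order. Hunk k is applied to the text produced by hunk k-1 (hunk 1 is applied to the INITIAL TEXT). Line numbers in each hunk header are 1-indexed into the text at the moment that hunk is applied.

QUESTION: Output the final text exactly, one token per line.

Hunk 1: at line 1 remove [xhaw] add [lzso,heg] -> 15 lines: tmacm lzso heg qfl fuwmh faia xddfx kpljj blzj oaxz vngi oqi ukhy dlbr mglx
Hunk 2: at line 9 remove [oaxz] add [hvo,xjbdm,dwi] -> 17 lines: tmacm lzso heg qfl fuwmh faia xddfx kpljj blzj hvo xjbdm dwi vngi oqi ukhy dlbr mglx
Hunk 3: at line 11 remove [vngi,oqi,ukhy] add [kno] -> 15 lines: tmacm lzso heg qfl fuwmh faia xddfx kpljj blzj hvo xjbdm dwi kno dlbr mglx
Hunk 4: at line 8 remove [hvo,xjbdm] add [kgp,xdez] -> 15 lines: tmacm lzso heg qfl fuwmh faia xddfx kpljj blzj kgp xdez dwi kno dlbr mglx
Hunk 5: at line 3 remove [fuwmh,faia,xddfx] add [jca] -> 13 lines: tmacm lzso heg qfl jca kpljj blzj kgp xdez dwi kno dlbr mglx
Hunk 6: at line 5 remove [kpljj,blzj] add [jfl,ghdm] -> 13 lines: tmacm lzso heg qfl jca jfl ghdm kgp xdez dwi kno dlbr mglx
Hunk 7: at line 2 remove [heg,qfl,jca] add [pibju,mgm,jkxms] -> 13 lines: tmacm lzso pibju mgm jkxms jfl ghdm kgp xdez dwi kno dlbr mglx

Answer: tmacm
lzso
pibju
mgm
jkxms
jfl
ghdm
kgp
xdez
dwi
kno
dlbr
mglx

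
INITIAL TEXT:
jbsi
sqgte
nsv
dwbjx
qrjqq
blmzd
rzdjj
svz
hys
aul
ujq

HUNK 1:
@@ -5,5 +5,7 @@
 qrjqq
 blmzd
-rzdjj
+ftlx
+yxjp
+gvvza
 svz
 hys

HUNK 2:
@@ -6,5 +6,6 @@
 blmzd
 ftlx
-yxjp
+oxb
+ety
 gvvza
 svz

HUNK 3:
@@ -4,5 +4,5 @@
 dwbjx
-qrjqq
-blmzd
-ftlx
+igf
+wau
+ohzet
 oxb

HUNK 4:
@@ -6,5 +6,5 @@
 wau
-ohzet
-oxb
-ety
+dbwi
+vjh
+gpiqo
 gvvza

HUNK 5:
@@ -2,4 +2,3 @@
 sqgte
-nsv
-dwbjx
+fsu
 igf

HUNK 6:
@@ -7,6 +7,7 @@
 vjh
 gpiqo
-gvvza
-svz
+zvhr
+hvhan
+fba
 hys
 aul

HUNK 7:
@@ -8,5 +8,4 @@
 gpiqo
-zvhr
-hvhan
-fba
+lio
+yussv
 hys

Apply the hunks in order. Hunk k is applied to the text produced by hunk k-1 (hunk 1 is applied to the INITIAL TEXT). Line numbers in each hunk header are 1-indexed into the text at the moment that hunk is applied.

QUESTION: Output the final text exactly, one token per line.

Answer: jbsi
sqgte
fsu
igf
wau
dbwi
vjh
gpiqo
lio
yussv
hys
aul
ujq

Derivation:
Hunk 1: at line 5 remove [rzdjj] add [ftlx,yxjp,gvvza] -> 13 lines: jbsi sqgte nsv dwbjx qrjqq blmzd ftlx yxjp gvvza svz hys aul ujq
Hunk 2: at line 6 remove [yxjp] add [oxb,ety] -> 14 lines: jbsi sqgte nsv dwbjx qrjqq blmzd ftlx oxb ety gvvza svz hys aul ujq
Hunk 3: at line 4 remove [qrjqq,blmzd,ftlx] add [igf,wau,ohzet] -> 14 lines: jbsi sqgte nsv dwbjx igf wau ohzet oxb ety gvvza svz hys aul ujq
Hunk 4: at line 6 remove [ohzet,oxb,ety] add [dbwi,vjh,gpiqo] -> 14 lines: jbsi sqgte nsv dwbjx igf wau dbwi vjh gpiqo gvvza svz hys aul ujq
Hunk 5: at line 2 remove [nsv,dwbjx] add [fsu] -> 13 lines: jbsi sqgte fsu igf wau dbwi vjh gpiqo gvvza svz hys aul ujq
Hunk 6: at line 7 remove [gvvza,svz] add [zvhr,hvhan,fba] -> 14 lines: jbsi sqgte fsu igf wau dbwi vjh gpiqo zvhr hvhan fba hys aul ujq
Hunk 7: at line 8 remove [zvhr,hvhan,fba] add [lio,yussv] -> 13 lines: jbsi sqgte fsu igf wau dbwi vjh gpiqo lio yussv hys aul ujq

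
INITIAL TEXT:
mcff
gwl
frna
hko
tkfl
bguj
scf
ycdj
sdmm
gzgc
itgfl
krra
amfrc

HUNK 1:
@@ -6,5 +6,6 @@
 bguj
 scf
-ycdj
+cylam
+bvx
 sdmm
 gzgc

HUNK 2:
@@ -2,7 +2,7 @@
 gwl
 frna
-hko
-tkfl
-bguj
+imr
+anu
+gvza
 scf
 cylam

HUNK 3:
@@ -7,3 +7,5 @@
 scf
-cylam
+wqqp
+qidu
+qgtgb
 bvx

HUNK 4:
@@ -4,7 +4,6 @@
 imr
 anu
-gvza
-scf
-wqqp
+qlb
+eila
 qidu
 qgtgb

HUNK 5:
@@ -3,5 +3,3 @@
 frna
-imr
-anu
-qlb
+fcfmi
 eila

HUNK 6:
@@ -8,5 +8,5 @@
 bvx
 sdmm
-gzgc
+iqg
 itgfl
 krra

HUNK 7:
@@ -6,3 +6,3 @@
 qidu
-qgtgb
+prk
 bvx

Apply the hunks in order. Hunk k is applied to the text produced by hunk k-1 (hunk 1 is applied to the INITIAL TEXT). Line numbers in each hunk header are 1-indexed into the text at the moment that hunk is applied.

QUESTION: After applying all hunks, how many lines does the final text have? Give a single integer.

Hunk 1: at line 6 remove [ycdj] add [cylam,bvx] -> 14 lines: mcff gwl frna hko tkfl bguj scf cylam bvx sdmm gzgc itgfl krra amfrc
Hunk 2: at line 2 remove [hko,tkfl,bguj] add [imr,anu,gvza] -> 14 lines: mcff gwl frna imr anu gvza scf cylam bvx sdmm gzgc itgfl krra amfrc
Hunk 3: at line 7 remove [cylam] add [wqqp,qidu,qgtgb] -> 16 lines: mcff gwl frna imr anu gvza scf wqqp qidu qgtgb bvx sdmm gzgc itgfl krra amfrc
Hunk 4: at line 4 remove [gvza,scf,wqqp] add [qlb,eila] -> 15 lines: mcff gwl frna imr anu qlb eila qidu qgtgb bvx sdmm gzgc itgfl krra amfrc
Hunk 5: at line 3 remove [imr,anu,qlb] add [fcfmi] -> 13 lines: mcff gwl frna fcfmi eila qidu qgtgb bvx sdmm gzgc itgfl krra amfrc
Hunk 6: at line 8 remove [gzgc] add [iqg] -> 13 lines: mcff gwl frna fcfmi eila qidu qgtgb bvx sdmm iqg itgfl krra amfrc
Hunk 7: at line 6 remove [qgtgb] add [prk] -> 13 lines: mcff gwl frna fcfmi eila qidu prk bvx sdmm iqg itgfl krra amfrc
Final line count: 13

Answer: 13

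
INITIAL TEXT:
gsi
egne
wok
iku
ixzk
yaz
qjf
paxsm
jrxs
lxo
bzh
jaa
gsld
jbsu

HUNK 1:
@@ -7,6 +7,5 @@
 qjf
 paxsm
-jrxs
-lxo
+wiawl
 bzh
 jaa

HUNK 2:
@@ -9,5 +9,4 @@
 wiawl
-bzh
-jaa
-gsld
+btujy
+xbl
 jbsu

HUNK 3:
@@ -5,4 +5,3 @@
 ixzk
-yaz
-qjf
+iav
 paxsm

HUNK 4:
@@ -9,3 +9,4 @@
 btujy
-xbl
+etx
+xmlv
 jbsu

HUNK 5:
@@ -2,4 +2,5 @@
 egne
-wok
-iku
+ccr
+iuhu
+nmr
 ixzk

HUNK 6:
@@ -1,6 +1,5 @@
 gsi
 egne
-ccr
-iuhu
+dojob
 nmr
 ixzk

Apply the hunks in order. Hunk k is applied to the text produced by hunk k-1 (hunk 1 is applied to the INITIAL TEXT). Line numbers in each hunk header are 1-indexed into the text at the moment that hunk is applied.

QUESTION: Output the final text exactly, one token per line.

Hunk 1: at line 7 remove [jrxs,lxo] add [wiawl] -> 13 lines: gsi egne wok iku ixzk yaz qjf paxsm wiawl bzh jaa gsld jbsu
Hunk 2: at line 9 remove [bzh,jaa,gsld] add [btujy,xbl] -> 12 lines: gsi egne wok iku ixzk yaz qjf paxsm wiawl btujy xbl jbsu
Hunk 3: at line 5 remove [yaz,qjf] add [iav] -> 11 lines: gsi egne wok iku ixzk iav paxsm wiawl btujy xbl jbsu
Hunk 4: at line 9 remove [xbl] add [etx,xmlv] -> 12 lines: gsi egne wok iku ixzk iav paxsm wiawl btujy etx xmlv jbsu
Hunk 5: at line 2 remove [wok,iku] add [ccr,iuhu,nmr] -> 13 lines: gsi egne ccr iuhu nmr ixzk iav paxsm wiawl btujy etx xmlv jbsu
Hunk 6: at line 1 remove [ccr,iuhu] add [dojob] -> 12 lines: gsi egne dojob nmr ixzk iav paxsm wiawl btujy etx xmlv jbsu

Answer: gsi
egne
dojob
nmr
ixzk
iav
paxsm
wiawl
btujy
etx
xmlv
jbsu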